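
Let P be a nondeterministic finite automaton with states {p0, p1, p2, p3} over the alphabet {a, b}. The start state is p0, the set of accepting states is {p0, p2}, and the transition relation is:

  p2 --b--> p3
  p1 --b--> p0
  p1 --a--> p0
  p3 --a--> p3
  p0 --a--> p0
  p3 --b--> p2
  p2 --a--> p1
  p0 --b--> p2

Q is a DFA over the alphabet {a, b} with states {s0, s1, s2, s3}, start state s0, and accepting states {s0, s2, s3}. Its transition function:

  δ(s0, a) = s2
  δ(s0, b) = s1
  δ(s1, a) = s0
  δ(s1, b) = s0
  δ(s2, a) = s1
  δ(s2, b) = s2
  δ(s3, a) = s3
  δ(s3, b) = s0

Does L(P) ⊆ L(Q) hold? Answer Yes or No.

The string b is in L(P) but not in L(Q).
So L(P) ⊄ L(Q).

No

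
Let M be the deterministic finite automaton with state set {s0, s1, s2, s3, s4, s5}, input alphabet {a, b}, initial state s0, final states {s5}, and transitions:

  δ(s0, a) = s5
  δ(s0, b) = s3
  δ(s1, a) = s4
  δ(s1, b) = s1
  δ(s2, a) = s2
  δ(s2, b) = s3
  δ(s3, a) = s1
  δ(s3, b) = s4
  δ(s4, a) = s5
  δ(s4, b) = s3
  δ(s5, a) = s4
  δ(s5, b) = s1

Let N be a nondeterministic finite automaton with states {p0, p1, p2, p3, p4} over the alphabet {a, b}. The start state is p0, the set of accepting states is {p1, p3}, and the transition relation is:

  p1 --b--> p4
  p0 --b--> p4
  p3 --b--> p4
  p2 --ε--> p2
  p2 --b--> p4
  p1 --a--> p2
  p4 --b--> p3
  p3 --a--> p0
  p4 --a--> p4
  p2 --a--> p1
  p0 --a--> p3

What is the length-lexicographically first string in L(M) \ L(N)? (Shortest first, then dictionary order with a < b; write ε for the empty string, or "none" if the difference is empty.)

The string bba is accepted by M but not by N.
No shorter string lies in the difference, and bba is the lexicographically first length-3 string in L(M) \ L(N).

bba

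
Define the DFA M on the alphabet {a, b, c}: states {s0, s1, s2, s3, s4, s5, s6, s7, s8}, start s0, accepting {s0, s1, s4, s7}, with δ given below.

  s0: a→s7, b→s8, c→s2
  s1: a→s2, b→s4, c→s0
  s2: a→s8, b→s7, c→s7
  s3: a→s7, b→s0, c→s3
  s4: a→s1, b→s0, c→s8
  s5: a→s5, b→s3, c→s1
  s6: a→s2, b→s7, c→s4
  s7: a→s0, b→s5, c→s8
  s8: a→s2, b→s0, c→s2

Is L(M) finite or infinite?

infinite

State s0 is reachable from the start and can reach an accepting state, and it lies on the cycle s0 → s8 → s0.
Traversing that cycle any number of times yields accepted strings of unbounded length, so the language is infinite.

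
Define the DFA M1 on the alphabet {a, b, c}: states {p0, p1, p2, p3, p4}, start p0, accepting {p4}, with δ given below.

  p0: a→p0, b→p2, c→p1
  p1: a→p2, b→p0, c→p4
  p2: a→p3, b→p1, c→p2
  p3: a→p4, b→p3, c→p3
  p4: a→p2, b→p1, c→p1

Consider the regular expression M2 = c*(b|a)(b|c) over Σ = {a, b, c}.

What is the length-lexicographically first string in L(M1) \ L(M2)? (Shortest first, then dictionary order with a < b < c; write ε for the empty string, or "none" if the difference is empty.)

cc

The string cc is accepted by M1 but not by M2.
No shorter string lies in the difference, and cc is the lexicographically first length-2 string in L(M1) \ L(M2).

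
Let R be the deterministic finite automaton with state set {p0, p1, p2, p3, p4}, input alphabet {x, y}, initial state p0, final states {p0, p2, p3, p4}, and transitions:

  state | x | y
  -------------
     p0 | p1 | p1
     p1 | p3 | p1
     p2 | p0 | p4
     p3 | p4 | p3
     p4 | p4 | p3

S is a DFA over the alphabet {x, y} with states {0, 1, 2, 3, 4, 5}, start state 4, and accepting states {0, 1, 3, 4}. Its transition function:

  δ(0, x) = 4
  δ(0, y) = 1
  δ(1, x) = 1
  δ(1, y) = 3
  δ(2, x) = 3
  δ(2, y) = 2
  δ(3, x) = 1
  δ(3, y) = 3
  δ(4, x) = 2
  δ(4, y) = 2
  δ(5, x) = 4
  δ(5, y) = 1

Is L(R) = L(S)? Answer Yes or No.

Yes

Exploring the product automaton R × S from the start pair (p0, 4), following both machines on each input symbol, reaches 4 state pairs: (p0, 4), (p1, 2), (p3, 3), (p4, 1).
R accepts in {p0, p2, p3, p4} and S accepts in {0, 1, 3, 4}. In every reachable pair the two components are either both accepting — (p0, 4), (p3, 3), (p4, 1) — or both non-accepting, so no string is accepted by exactly one of the machines: L(R) \ L(S) and L(S) \ L(R) are both empty.
Hence every string is accepted by R iff it is accepted by S, and the two languages coincide.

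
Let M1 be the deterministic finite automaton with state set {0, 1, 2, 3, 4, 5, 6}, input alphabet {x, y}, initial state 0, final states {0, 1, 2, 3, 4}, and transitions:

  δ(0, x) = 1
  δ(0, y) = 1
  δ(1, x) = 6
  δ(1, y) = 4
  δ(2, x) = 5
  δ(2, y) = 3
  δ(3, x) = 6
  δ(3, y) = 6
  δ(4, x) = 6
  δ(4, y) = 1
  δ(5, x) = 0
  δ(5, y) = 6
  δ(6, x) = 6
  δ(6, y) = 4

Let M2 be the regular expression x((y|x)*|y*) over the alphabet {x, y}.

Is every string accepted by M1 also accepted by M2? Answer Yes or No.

The empty string ε is in L(M1) but not in L(M2).
So L(M1) ⊄ L(M2).

No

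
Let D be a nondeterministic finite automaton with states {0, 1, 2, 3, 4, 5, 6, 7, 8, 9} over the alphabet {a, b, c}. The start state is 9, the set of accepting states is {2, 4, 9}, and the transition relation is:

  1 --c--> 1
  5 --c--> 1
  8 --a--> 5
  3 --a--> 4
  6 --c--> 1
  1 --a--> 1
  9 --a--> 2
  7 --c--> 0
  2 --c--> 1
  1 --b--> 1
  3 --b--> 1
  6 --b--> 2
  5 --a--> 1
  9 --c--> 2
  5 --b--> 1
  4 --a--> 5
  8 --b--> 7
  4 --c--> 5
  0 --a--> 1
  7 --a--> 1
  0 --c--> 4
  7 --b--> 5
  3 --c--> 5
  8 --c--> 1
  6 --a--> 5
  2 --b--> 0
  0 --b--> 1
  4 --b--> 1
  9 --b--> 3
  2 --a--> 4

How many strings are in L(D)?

8

The useful subgraph on states {0, 2, 3, 4, 9} is acyclic, so L(D) is finite; the longest accepting path visits 4 useful states, giving maximum string length 3.
Counting accepting paths from 9 by length: 1 of length 0, 2 of length 1, 3 of length 2, 2 of length 3. Total 8.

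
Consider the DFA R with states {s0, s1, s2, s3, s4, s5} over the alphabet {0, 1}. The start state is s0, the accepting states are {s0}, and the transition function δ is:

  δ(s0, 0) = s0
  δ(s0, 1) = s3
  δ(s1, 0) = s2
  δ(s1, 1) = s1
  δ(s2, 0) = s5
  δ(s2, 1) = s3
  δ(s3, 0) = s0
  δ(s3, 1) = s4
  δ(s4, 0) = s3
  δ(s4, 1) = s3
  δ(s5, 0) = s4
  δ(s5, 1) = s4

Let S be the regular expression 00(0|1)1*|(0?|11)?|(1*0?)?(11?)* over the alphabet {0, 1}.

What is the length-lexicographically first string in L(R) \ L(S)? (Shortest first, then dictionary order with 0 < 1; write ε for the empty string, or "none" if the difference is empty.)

00

The string 00 is accepted by R but not by S.
No shorter string lies in the difference, and 00 is the lexicographically first length-2 string in L(R) \ L(S).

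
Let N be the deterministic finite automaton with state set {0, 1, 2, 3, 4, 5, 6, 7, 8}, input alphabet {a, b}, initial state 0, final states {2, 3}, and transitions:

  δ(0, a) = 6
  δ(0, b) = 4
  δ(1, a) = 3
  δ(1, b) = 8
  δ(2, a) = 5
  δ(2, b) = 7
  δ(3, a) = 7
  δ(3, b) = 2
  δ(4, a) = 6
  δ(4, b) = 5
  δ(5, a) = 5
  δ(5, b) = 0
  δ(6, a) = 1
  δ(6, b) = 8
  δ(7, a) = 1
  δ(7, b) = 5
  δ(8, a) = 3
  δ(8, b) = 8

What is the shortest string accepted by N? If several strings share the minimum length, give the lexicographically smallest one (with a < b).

aaa

A breadth-first search from 0 reaches an accepting state first via the path 0 → 6 → 1 → 3 on input aaa.
No string of length < 3 is accepted (BFS exhausts all shorter strings without reaching an accepting state), and aaa is the lexicographically least accepting string of length 3.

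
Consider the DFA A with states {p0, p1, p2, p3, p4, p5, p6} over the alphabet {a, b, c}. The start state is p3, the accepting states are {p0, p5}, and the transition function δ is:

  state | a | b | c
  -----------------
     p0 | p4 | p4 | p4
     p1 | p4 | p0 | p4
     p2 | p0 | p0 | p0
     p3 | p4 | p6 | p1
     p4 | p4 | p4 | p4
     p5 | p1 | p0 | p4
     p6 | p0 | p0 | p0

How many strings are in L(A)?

The useful subgraph on states {p0, p1, p3, p6} is acyclic, so L(A) is finite; the longest accepting path visits 3 useful states, giving maximum string length 2.
Counting accepting paths from p3 by length: 4 of length 2. Total 4.

4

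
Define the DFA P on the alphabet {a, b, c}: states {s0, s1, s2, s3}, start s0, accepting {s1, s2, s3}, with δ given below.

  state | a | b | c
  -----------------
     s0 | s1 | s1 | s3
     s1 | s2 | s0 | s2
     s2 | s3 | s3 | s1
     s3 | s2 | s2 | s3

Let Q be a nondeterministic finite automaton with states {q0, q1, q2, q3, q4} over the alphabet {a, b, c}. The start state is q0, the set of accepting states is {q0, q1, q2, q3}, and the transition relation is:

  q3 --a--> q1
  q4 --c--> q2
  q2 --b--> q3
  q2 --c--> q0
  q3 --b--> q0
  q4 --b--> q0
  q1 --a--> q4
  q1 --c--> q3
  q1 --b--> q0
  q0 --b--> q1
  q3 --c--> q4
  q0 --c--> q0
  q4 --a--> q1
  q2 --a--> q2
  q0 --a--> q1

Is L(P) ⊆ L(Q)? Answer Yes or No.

No

The string aa is in L(P) but not in L(Q).
So L(P) ⊄ L(Q).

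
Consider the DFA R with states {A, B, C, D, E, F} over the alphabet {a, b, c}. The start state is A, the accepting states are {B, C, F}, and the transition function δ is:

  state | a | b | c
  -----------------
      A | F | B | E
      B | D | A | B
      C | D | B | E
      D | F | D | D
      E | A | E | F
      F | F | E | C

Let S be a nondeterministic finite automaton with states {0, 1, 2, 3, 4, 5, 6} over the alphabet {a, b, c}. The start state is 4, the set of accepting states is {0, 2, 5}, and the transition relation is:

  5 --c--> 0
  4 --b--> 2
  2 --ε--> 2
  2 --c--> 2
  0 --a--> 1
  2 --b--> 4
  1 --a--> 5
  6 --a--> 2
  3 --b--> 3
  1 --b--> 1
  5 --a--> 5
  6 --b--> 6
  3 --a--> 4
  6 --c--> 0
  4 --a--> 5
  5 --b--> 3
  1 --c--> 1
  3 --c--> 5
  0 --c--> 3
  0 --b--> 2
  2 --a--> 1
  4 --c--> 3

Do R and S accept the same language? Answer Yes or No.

Exploring the product automaton R × S from the start pair (A, 4), following both machines on each input symbol, reaches 6 state pairs: (A, 4), (F, 5), (B, 2), (E, 3), (C, 0), (D, 1).
R accepts in {B, C, F} and S accepts in {0, 2, 5}. In every reachable pair the two components are either both accepting — (F, 5), (B, 2), (C, 0) — or both non-accepting, so no string is accepted by exactly one of the machines: L(R) \ L(S) and L(S) \ L(R) are both empty.
Hence every string is accepted by R iff it is accepted by S, and the two languages coincide.

Yes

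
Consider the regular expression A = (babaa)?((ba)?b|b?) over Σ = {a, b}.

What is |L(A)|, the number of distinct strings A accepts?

6

The expression has no Kleene star, so L(A) is finite. Expanding the alternatives gives {ε, b, bab, babaa, babaab, babaabab}.
That is 1 of length 0, 1 of length 1, 1 of length 3, 1 of length 5, 1 of length 6, 1 of length 8: 6 strings in all.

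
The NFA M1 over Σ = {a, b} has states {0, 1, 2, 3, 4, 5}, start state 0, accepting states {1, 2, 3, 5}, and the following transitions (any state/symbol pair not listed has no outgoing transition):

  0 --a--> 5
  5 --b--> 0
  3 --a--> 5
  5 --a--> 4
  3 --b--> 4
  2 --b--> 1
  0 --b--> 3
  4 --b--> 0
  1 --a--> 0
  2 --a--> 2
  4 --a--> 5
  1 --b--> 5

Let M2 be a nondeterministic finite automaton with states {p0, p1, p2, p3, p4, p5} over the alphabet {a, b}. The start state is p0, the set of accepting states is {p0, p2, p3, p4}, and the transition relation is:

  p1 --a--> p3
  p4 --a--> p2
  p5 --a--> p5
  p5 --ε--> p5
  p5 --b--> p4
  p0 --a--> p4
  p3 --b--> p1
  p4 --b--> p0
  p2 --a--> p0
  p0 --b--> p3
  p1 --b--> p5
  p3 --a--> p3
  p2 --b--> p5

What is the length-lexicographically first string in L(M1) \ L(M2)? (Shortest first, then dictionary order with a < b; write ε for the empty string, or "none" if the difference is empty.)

aaba

The string aaba is accepted by M1 but not by M2.
No shorter string lies in the difference, and aaba is the lexicographically first length-4 string in L(M1) \ L(M2).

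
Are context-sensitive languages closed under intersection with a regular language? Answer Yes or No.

Every regular language is context-sensitive, and context-sensitive languages are closed under intersection (an LBA runs the DFA check and then the LBA for L on the same linear tape).
So the context-sensitive languages are closed under intersection with a regular language.

Yes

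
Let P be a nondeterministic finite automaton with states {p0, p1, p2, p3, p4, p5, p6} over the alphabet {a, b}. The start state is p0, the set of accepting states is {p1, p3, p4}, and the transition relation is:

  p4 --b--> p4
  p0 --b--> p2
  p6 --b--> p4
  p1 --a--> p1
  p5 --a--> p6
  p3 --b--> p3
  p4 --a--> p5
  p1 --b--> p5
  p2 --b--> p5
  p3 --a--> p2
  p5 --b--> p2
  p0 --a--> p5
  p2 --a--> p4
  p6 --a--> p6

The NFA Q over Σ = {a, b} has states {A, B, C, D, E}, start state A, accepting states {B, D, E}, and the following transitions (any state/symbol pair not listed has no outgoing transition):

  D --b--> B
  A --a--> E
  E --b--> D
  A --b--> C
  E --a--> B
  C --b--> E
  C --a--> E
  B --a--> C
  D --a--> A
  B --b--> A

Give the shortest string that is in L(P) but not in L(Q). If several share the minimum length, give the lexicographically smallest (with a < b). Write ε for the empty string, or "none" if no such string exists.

The string aab is accepted by P but not by Q.
No shorter string lies in the difference, and aab is the lexicographically first length-3 string in L(P) \ L(Q).

aab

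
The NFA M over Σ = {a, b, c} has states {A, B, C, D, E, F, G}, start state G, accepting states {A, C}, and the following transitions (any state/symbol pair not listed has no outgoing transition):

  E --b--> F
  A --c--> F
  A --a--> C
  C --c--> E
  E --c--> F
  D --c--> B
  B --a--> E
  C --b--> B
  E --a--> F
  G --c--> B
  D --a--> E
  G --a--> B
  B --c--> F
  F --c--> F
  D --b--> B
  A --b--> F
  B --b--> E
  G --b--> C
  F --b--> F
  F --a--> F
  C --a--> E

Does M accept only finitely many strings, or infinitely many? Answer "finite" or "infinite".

finite

The useful states (reachable from G and able to reach an accepting state) are {C, G}.
Restricted to these states the transition graph has no cycle, so every accepting path has bounded length and L is finite.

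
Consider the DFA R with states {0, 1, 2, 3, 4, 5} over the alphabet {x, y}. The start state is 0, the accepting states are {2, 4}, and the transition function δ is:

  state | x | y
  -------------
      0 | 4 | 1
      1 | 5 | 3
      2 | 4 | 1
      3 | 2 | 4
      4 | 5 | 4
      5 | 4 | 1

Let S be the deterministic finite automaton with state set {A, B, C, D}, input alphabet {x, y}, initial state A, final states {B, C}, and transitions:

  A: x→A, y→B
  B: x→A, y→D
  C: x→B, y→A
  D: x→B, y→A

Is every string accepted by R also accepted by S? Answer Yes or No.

No

The string x is in L(R) but not in L(S).
So L(R) ⊄ L(S).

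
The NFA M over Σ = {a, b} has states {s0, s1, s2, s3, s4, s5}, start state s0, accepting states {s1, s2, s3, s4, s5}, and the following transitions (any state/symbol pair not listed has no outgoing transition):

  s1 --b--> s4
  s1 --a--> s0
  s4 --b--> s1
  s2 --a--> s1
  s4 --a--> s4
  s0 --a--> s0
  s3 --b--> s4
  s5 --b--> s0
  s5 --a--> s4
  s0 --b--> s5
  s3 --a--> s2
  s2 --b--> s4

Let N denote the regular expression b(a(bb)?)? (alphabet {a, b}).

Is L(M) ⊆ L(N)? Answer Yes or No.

The string ab is in L(M) but not in L(N).
So L(M) ⊄ L(N).

No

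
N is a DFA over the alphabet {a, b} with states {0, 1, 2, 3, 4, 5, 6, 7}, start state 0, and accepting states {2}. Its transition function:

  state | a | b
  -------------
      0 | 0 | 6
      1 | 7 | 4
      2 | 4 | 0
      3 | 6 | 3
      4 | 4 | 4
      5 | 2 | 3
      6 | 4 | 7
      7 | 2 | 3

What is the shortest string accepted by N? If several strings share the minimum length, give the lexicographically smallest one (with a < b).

bba

A breadth-first search from 0 reaches an accepting state first via the path 0 → 6 → 7 → 2 on input bba.
No string of length < 3 is accepted (BFS exhausts all shorter strings without reaching an accepting state), and bba is the lexicographically least accepting string of length 3.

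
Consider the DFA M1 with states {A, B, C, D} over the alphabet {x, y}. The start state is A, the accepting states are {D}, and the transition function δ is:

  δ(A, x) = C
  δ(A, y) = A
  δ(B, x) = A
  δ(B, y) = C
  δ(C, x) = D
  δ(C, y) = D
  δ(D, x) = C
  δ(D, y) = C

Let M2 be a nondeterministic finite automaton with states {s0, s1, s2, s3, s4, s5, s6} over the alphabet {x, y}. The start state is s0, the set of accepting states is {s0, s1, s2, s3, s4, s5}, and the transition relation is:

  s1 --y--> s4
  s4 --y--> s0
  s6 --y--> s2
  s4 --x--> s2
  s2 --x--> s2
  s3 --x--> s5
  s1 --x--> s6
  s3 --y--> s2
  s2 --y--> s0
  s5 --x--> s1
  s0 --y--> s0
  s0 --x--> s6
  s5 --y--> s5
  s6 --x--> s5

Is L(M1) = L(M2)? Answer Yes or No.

The string xxxx is accepted by M1 but rejected by M2.
So L(M1) ≠ L(M2).

No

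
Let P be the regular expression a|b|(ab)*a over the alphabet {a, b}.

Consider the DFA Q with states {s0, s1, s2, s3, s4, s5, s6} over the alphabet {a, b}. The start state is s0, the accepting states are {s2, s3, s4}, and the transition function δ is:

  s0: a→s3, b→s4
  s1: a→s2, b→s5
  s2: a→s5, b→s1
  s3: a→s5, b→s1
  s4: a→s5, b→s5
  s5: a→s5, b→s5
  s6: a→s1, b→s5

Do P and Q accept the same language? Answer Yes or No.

Yes

Converting the expression P to a DFA (subset construction, then merging equivalent states) gives the minimal DFA with states {p0, p1, p2, p3, p4}, start state p0, accepting states {p1, p2} and transitions p0: a→p1, b→p2; p1: a→p3, b→p4; p2: a→p3, b→p3; p3: a→p3, b→p3; p4: a→p1, b→p3.
Exploring the product automaton P × Q from the start pair (p0, s0), following both machines on each input symbol, reaches 6 state pairs: (p0, s0), (p1, s3), (p2, s4), (p3, s5), (p4, s1), (p1, s2).
P accepts in {p1, p2} and Q accepts in {s2, s3, s4}. In every reachable pair the two components are either both accepting — (p1, s3), (p2, s4), (p1, s2) — or both non-accepting, so no string is accepted by exactly one of the machines: L(P) \ L(Q) and L(Q) \ L(P) are both empty.
Hence every string is accepted by P iff it is accepted by Q, and the two languages coincide.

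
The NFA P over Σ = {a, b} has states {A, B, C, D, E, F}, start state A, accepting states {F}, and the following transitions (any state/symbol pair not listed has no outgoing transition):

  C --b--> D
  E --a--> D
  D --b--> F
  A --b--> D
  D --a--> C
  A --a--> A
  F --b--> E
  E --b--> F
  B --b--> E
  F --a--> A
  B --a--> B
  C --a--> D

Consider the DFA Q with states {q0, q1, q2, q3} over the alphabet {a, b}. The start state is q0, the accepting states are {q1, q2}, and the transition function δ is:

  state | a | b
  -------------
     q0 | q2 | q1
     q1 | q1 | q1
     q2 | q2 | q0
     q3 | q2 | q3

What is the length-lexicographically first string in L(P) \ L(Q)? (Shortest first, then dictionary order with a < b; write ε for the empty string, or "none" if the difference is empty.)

abaab

The string abaab is accepted by P but not by Q.
No shorter string lies in the difference, and abaab is the lexicographically first length-5 string in L(P) \ L(Q).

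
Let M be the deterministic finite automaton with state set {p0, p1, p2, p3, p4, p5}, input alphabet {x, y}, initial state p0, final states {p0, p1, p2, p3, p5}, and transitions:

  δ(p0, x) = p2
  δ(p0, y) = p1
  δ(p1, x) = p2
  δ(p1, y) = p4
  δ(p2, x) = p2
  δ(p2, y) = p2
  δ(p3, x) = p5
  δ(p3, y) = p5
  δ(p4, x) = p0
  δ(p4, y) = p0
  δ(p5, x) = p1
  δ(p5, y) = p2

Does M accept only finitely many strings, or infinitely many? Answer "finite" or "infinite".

infinite

State p2 is reachable from the start and can reach an accepting state, and it lies on the cycle p2 → p2.
Traversing that cycle any number of times yields accepted strings of unbounded length, so the language is infinite.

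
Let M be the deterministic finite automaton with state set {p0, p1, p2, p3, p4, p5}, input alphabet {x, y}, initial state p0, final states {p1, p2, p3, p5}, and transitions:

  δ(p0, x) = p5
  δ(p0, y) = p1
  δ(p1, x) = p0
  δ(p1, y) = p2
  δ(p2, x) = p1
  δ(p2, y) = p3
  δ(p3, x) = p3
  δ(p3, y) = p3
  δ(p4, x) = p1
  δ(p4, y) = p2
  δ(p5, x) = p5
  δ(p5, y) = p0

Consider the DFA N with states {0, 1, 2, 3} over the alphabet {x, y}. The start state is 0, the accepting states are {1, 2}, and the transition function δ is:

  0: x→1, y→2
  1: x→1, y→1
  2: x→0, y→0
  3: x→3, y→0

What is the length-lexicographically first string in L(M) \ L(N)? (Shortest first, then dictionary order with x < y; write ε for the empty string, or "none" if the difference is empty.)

yy

The string yy is accepted by M but not by N.
No shorter string lies in the difference, and yy is the lexicographically first length-2 string in L(M) \ L(N).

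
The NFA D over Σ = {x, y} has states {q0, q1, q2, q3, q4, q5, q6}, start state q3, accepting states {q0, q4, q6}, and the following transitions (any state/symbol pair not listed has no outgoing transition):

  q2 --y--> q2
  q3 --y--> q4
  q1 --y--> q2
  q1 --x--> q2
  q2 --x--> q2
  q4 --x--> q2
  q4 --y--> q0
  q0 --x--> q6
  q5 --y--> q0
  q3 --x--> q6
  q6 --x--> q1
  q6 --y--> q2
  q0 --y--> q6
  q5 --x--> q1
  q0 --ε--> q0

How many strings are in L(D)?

5

The useful subgraph on states {q0, q3, q4, q6} is acyclic, so L(D) is finite; the longest accepting path visits 4 useful states, giving maximum string length 3.
Counting accepting paths from q3 by length: 2 of length 1, 1 of length 2, 2 of length 3. Total 5.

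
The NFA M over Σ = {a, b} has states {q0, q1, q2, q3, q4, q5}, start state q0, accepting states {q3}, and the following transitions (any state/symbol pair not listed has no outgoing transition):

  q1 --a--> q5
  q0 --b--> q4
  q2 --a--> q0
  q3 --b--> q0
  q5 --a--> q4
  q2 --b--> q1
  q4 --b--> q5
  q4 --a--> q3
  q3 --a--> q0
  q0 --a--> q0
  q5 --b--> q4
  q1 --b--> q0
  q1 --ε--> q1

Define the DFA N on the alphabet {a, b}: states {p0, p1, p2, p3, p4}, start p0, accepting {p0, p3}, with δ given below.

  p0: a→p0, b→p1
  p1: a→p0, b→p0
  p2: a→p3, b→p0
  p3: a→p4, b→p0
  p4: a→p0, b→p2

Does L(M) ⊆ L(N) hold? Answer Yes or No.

Exploring the product automaton M × N from the start pair (q0, p0), following both machines on each input symbol, reaches 7 state pairs: (q0, p0), (q4, p1), (q3, p0), (q5, p0), (q0, p1), (q4, p0), (q5, p1).
M accepts in {q3} and N accepts in {p0, p3}. The reachable pairs whose M-component is accepting are (q3, p0); in each of them the N-component is accepting too, so the product for L(M) \ L(N) (M-component accepting, N-component rejecting) has no reachable accepting pair and the difference is empty.
Hence every string in L(M) is also in L(N).

Yes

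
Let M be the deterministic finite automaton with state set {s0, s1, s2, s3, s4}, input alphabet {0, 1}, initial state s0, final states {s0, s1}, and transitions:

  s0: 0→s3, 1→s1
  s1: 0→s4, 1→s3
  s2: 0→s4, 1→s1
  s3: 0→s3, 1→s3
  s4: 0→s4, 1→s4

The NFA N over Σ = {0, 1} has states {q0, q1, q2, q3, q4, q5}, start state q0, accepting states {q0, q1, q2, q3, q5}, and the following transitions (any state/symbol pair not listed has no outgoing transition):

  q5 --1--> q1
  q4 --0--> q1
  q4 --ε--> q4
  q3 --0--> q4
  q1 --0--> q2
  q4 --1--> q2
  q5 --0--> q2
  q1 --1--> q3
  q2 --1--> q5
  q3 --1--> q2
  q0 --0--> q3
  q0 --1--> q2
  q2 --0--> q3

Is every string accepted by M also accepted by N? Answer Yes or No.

Exploring the product automaton M × N from the start pair (s0, q0), following both machines on each input symbol, reaches 12 state pairs: (s0, q0), (s3, q3), (s1, q2), (s3, q4), (s3, q2), (s4, q3), (s3, q5), (s3, q1), (s4, q4), (s4, q2), (s4, q1), (s4, q5).
M accepts in {s0, s1} and N accepts in {q0, q1, q2, q3, q5}. The reachable pairs whose M-component is accepting are (s0, q0), (s1, q2); in each of them the N-component is accepting too, so the product for L(M) \ L(N) (M-component accepting, N-component rejecting) has no reachable accepting pair and the difference is empty.
Hence every string in L(M) is also in L(N).

Yes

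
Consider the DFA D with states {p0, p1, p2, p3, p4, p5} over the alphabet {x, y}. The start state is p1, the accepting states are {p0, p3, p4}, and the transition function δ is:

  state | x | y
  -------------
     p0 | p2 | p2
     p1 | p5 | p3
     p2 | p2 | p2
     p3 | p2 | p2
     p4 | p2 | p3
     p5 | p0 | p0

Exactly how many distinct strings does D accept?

The useful subgraph on states {p0, p1, p3, p5} is acyclic, so L(D) is finite; the longest accepting path visits 3 useful states, giving maximum string length 2.
Counting accepting paths from p1 by length: 1 of length 1, 2 of length 2. Total 3.

3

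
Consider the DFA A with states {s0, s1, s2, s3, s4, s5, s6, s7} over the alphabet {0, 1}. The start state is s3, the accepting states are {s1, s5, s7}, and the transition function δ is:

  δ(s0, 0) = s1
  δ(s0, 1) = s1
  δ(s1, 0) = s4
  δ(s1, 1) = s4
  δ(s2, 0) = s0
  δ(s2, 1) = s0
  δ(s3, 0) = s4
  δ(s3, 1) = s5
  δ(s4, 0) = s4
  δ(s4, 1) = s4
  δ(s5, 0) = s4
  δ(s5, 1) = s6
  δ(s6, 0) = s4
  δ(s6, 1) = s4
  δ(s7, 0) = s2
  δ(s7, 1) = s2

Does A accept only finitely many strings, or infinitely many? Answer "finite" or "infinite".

The useful states (reachable from s3 and able to reach an accepting state) are {s3, s5}.
Restricted to these states the transition graph has no cycle, so every accepting path has bounded length and L is finite.

finite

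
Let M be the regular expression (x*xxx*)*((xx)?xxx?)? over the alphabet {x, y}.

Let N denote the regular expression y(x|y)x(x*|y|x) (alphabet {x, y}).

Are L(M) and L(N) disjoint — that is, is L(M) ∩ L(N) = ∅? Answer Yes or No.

Yes

Converting the expression M to a DFA (subset construction, then merging equivalent states) gives the minimal DFA with states {m0, m1, m2, m3}, start state m0, accepting states {m0, m3} and transitions m0: x→m1, y→m2; m1: x→m3, y→m2; m2: x→m2, y→m2; m3: x→m3, y→m2.
Converting the expression N to a DFA (subset construction, then merging equivalent states) gives the minimal DFA with states {n0, n1, n2, n3, n4, n5, n6}, start state n0, accepting states {n4, n5, n6} and transitions n0: x→n1, y→n2; n1: x→n1, y→n1; n2: x→n3, y→n3; n3: x→n4, y→n1; n4: x→n5, y→n6; n5: x→n5, y→n1; n6: x→n1, y→n1.
Exploring the product automaton M × N from the start pair (m0, n0), following both machines on each input symbol, reaches 9 state pairs: (m0, n0), (m1, n1), (m2, n2), (m3, n1), (m2, n1), (m2, n3), (m2, n4), (m2, n5), (m2, n6).
M accepts in {m0, m3} and N accepts in {n4, n5, n6}; no reachable pair has both components accepting, so no string drives both machines to acceptance simultaneously and L(M) ∩ L(N) = ∅.
So no string is accepted by both, and the intersection is empty.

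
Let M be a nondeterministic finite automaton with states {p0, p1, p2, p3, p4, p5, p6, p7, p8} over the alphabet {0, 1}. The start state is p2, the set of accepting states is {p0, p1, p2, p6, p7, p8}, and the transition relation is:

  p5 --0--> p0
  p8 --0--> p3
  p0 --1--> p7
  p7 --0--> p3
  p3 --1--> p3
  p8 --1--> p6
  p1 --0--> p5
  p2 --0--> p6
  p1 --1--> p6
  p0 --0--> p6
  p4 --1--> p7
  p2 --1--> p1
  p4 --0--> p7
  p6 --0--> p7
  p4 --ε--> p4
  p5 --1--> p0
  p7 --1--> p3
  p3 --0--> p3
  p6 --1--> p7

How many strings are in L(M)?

18

The useful subgraph on states {p0, p1, p2, p5, p6, p7} is acyclic, so L(M) is finite; the longest accepting path visits 6 useful states, giving maximum string length 5.
Counting accepting paths from p2 by length: 1 of length 0, 2 of length 1, 3 of length 2, 4 of length 3, 4 of length 4, 4 of length 5. Total 18.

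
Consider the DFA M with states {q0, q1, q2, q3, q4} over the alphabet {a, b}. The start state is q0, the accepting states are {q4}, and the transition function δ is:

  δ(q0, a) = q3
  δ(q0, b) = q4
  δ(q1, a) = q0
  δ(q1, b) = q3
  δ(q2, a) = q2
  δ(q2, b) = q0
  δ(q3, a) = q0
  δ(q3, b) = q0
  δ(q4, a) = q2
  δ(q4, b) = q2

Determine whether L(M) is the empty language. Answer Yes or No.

The string b is accepted: the run q0 → q4 ends in the accepting state q4.
Since at least one string is accepted, L(M) is not empty.

No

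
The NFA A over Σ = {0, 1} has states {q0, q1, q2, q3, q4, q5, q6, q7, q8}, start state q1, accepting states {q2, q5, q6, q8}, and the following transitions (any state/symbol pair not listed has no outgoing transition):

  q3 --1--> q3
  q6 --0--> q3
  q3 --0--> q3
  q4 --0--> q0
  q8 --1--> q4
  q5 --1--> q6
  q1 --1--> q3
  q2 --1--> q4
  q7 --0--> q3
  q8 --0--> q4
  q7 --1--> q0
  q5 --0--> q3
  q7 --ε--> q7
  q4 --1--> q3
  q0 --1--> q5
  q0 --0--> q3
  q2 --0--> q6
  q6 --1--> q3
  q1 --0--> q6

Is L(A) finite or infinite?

The useful states (reachable from q1 and able to reach an accepting state) are {q1, q6}.
Restricted to these states the transition graph has no cycle, so every accepting path has bounded length and L is finite.

finite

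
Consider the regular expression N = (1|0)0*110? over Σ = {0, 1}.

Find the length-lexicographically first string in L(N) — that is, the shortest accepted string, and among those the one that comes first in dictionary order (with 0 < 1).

By inspection of the expression, no string of length less than 3 matches, and 011 is the lexicographically first match of length 3.

011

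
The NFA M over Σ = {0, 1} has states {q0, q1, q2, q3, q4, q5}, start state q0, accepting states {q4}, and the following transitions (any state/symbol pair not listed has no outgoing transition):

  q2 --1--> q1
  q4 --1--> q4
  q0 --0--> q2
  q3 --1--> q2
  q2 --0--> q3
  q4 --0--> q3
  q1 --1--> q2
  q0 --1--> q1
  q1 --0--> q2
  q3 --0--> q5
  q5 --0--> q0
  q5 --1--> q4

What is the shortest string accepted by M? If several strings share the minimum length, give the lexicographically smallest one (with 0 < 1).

A breadth-first search from q0 reaches an accepting state first via the path q0 → q2 → q3 → q5 → q4 on input 0001.
No string of length < 4 is accepted (BFS exhausts all shorter strings without reaching an accepting state), and 0001 is the lexicographically least accepting string of length 4.

0001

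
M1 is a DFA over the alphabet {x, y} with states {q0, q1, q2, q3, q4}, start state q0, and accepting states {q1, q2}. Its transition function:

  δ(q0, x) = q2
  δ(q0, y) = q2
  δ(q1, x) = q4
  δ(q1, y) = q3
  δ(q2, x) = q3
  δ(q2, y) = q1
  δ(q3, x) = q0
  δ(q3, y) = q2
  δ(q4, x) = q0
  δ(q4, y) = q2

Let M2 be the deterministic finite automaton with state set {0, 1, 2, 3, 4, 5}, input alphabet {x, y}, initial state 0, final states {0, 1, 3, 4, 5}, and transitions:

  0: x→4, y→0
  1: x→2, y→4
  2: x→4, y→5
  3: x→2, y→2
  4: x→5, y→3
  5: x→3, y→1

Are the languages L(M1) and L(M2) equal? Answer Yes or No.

No

The string xxxx is accepted by M1 but rejected by M2.
So L(M1) ≠ L(M2).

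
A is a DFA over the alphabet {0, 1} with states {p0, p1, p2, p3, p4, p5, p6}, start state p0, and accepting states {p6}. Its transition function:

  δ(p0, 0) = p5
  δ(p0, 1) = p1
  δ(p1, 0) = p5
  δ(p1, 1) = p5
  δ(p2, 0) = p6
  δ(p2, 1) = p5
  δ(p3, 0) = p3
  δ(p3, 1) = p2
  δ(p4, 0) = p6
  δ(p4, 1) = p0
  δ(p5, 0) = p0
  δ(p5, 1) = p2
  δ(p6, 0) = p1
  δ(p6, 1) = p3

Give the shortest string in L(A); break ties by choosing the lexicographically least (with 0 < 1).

A breadth-first search from p0 reaches an accepting state first via the path p0 → p5 → p2 → p6 on input 010.
No string of length < 3 is accepted (BFS exhausts all shorter strings without reaching an accepting state), and 010 is the lexicographically least accepting string of length 3.

010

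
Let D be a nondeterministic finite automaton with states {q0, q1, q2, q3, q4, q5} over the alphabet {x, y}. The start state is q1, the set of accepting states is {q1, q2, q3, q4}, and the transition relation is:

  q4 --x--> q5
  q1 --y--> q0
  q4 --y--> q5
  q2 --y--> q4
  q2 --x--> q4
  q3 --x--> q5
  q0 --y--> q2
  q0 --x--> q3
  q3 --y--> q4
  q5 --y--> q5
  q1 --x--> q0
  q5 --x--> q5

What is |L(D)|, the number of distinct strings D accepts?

11

The useful subgraph on states {q0, q1, q2, q3, q4} is acyclic, so L(D) is finite; the longest accepting path visits 4 useful states, giving maximum string length 3.
Counting accepting paths from q1 by length: 1 of length 0, 4 of length 2, 6 of length 3. Total 11.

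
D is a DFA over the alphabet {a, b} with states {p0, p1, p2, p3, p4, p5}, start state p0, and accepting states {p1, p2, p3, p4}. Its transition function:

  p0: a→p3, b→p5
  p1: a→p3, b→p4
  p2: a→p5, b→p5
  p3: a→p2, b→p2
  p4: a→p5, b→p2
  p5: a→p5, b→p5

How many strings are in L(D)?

3

The useful subgraph on states {p0, p2, p3} is acyclic, so L(D) is finite; the longest accepting path visits 3 useful states, giving maximum string length 2.
Counting accepting paths from p0 by length: 1 of length 1, 2 of length 2. Total 3.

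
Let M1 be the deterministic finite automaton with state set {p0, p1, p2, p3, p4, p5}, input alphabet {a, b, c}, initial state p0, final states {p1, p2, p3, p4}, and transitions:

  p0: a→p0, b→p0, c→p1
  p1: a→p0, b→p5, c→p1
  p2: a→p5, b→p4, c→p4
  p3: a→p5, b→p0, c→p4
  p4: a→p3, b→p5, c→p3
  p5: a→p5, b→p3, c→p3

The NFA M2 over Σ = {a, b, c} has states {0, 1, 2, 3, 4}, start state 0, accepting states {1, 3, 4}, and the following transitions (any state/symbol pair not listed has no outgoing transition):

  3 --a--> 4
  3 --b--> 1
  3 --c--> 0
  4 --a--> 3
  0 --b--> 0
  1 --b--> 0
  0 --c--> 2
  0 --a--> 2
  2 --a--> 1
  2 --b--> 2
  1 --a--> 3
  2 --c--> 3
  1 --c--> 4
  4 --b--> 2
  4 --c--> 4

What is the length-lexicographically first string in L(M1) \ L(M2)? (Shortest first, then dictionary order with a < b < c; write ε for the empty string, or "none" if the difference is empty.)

The string c is accepted by M1 but not by M2.
No shorter string lies in the difference, and c is the lexicographically first length-1 string in L(M1) \ L(M2).

c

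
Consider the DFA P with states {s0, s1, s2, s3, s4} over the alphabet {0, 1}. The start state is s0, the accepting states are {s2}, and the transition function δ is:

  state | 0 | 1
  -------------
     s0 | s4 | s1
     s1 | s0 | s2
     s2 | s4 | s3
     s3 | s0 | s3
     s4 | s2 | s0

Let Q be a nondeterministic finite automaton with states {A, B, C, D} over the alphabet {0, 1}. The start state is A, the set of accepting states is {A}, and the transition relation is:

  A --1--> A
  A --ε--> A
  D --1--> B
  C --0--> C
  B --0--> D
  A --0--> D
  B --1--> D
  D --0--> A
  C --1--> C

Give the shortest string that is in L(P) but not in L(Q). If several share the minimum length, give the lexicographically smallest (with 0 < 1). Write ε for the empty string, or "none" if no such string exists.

The string 0111 is accepted by P but not by Q.
No shorter string lies in the difference, and 0111 is the lexicographically first length-4 string in L(P) \ L(Q).

0111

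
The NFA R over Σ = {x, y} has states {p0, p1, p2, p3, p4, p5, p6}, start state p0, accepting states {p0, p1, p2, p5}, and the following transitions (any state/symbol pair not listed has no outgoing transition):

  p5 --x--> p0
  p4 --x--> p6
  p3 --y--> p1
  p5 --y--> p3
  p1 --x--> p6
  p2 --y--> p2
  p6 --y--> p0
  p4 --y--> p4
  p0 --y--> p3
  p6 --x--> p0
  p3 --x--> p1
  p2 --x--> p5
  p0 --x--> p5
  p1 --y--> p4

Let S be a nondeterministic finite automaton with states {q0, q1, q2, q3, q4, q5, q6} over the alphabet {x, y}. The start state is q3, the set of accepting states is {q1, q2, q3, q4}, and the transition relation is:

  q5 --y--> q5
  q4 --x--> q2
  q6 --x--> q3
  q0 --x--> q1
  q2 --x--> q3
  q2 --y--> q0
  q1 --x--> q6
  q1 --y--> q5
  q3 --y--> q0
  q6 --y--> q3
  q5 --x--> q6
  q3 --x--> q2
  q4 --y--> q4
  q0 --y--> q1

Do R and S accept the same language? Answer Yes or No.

Yes

Exploring the product automaton R × S from the start pair (p0, q3), following both machines on each input symbol, reaches 6 state pairs: (p0, q3), (p5, q2), (p3, q0), (p1, q1), (p6, q6), (p4, q5).
R accepts in {p0, p1, p2, p5} and S accepts in {q1, q2, q3, q4}. In every reachable pair the two components are either both accepting — (p0, q3), (p5, q2), (p1, q1) — or both non-accepting, so no string is accepted by exactly one of the machines: L(R) \ L(S) and L(S) \ L(R) are both empty.
Hence every string is accepted by R iff it is accepted by S, and the two languages coincide.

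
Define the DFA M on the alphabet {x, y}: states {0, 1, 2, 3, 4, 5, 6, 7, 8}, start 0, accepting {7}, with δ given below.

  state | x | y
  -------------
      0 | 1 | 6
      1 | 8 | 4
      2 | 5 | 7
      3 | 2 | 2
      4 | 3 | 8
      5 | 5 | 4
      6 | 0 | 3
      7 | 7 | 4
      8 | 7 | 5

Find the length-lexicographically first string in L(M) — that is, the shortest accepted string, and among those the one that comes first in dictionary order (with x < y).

xxx

A breadth-first search from 0 reaches an accepting state first via the path 0 → 1 → 8 → 7 on input xxx.
No string of length < 3 is accepted (BFS exhausts all shorter strings without reaching an accepting state), and xxx is the lexicographically least accepting string of length 3.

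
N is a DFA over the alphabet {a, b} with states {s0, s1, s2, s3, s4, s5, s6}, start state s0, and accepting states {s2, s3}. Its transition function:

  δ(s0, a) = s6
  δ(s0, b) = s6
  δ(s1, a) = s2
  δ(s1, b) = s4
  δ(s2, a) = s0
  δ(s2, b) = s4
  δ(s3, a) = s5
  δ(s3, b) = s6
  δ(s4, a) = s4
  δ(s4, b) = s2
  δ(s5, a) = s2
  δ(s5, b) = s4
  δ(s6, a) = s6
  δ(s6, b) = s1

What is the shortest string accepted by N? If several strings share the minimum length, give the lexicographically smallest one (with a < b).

A breadth-first search from s0 reaches an accepting state first via the path s0 → s6 → s1 → s2 on input aba.
No string of length < 3 is accepted (BFS exhausts all shorter strings without reaching an accepting state), and aba is the lexicographically least accepting string of length 3.

aba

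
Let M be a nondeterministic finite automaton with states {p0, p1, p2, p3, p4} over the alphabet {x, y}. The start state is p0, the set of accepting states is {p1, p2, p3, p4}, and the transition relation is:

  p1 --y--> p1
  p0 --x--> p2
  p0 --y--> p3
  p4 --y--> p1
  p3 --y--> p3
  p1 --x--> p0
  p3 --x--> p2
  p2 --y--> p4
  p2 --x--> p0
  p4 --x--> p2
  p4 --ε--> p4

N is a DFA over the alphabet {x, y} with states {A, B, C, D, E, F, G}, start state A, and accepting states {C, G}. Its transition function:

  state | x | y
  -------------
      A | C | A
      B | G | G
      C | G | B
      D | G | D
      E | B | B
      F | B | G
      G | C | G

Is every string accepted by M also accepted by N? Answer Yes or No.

No

The string y is in L(M) but not in L(N).
So L(M) ⊄ L(N).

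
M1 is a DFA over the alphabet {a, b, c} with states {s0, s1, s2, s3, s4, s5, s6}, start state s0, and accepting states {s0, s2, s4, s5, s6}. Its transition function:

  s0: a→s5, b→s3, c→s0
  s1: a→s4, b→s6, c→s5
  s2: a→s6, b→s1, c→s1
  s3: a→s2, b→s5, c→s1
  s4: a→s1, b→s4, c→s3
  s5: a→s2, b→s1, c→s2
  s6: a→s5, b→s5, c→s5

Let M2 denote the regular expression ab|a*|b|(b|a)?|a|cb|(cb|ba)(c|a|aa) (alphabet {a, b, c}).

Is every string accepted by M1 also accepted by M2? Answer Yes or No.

The string c is in L(M1) but not in L(M2).
So L(M1) ⊄ L(M2).

No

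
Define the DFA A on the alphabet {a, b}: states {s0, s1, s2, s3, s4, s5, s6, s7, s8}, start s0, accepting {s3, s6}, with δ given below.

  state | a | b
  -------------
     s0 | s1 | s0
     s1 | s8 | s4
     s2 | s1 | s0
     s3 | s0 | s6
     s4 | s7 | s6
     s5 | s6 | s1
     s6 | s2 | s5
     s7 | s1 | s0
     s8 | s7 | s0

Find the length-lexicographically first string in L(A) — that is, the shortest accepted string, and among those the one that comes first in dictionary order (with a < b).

abb

A breadth-first search from s0 reaches an accepting state first via the path s0 → s1 → s4 → s6 on input abb.
No string of length < 3 is accepted (BFS exhausts all shorter strings without reaching an accepting state), and abb is the lexicographically least accepting string of length 3.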